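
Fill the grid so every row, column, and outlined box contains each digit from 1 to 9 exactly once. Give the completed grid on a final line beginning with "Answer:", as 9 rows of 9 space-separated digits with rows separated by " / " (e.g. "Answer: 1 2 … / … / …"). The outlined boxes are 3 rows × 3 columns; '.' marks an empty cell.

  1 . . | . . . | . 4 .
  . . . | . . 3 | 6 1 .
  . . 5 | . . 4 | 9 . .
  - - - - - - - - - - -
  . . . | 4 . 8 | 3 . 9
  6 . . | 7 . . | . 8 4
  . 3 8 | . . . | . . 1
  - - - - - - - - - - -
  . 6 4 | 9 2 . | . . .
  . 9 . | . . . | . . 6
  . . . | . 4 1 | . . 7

Step 1. [r1c3∈{2,3,6,7,9}] 6 has one home in col 3: r1c3. So r1c3=6.
Step 2. [r3c1∈{2,3,7,8}] in box 1, 3 fits only at r3c1. So r3c1=3.
Step 3. [r6c6∈{2,5,6,9}] 6 has one home in col 6: r6c6, so r6c6=6.
Step 4. [r8c3∈{1,2,3,7}] across box 7, 1 lands solely at r8c3, so r8c3=1.
Step 5. [r6c1∈{2,4,5,7,9}] across row 6, 4 lands solely at r6c1. So r6c1=4.
Step 6. [r2c1∈{2,7,8,9}] in col 1, 9 fits only at r2c1, so r2c1=9.
Step 7. [r9c4∈{3,5,6,8}] across row 9, 6 lands solely at r9c4, so r9c4=6.
Step 8. [r6c5∈{5,9}] in row 6, 9 fits only at r6c5. So r6c5=9.
Step 9. [r1c9∈{2,3,5,8}] row 1 places 3 nowhere but r1c9. So r1c9=3.
Step 10. [r8c4∈{3,5,8}] r8c4 is the only open cell in col 4 admitting 3. So r8c4=3.
Step 11. [r8c5∈{5,7,8}] 8 has one home in box 8: r8c5. So r8c5=8.
Step 12. [r4c8∈{2,5,6,7}] row 4 places 6 nowhere but r4c8, so r4c8=6.
Step 13. [r3c4∈{1,2,8}] in col 4, 1 fits only at r3c4 ⇒ r3c4=1.
Step 14. [r2c2∈{2,4,7,8}] 4 has one home in row 2: r2c2. So r2c2=4.
Step 15. [r1c6∈{2,5,7,9}] r1c6 is the only open cell in row 1 admitting 9. So r1c6=9.
Step 16. [r5c6∈{2,5}] in col 6, 2 fits only at r5c6. So r5c6=2.
Step 17. [r5c7∈{5}] only 5 remains possible at r5c7. So r5c7=5.
Step 18. [r2c9∈{2,5,8}] 5 has one home in box 3: r2c9. So r2c9=5.
Step 19. [r3c9∈{2,8}] in col 9, 2 fits only at r3c9 ⇒ r3c9=2.
Step 20. [r1c7∈{7,8}] box 3 places 8 nowhere but r1c7. So r1c7=8.
Step 21. [r9c7∈{2}] r9c7 is down to just 2 ⇒ r9c7=2.
Step 22. [r8c8∈{5}] only 5 remains possible at r8c8, so r8c8=5.
Step 23. [r2c5∈{7}] r2c5 is down to just 7, so r2c5=7.
Step 24. [r1c2∈{2,7}] in row 1, 7 fits only at r1c2, so r1c2=7.
Step 25. [r4c2∈{1,2,5}] in col 2, 2 fits only at r4c2, so r4c2=2.
Step 26. [r4c1∈{5,7}] across box 4, 5 lands solely at r4c1, so r4c1=5.
Step 27. [r1c4∈{2,5}] row 1 places 2 nowhere but r1c4. So r1c4=2.
Step 28. [r9c1∈{8}] r9c1 is down to just 8. So r9c1=8.
Step 29. [r7c1∈{7}] r7c1's peers cover all but 7, so r7c1=7.
Step 30. [r7c8∈{3}] r7c8 is down to just 3, so r7c8=3.
Step 31. [r5c2∈{1}] r5c2 is down to just 1, so r5c2=1.
Step 32. [r3c8∈{7}] nothing but 7 survives at r3c8. So r3c8=7.
Step 33. [r8c7∈{4}] only 4 remains possible at r8c7, so r8c7=4.
Step 34. [r3c5∈{6}] r3c5 has the single candidate 6. So r3c5=6.
Step 35. [r5c3∈{9}] nothing but 9 survives at r5c3 ⇒ r5c3=9.
Step 36. [r9c2∈{5}] r9c2 is down to just 5. So r9c2=5.
Step 37. [r4c5∈{1}] nothing but 1 survives at r4c5, so r4c5=1.
Step 38. [r2c4∈{8}] r2c4 has the single candidate 8, so r2c4=8.
Step 39. [r7c7∈{1}] r7c7's peers cover all but 1, so r7c7=1.
Step 40. [r6c7∈{7}] r6c7 is down to just 7. So r6c7=7.
Step 41. [r6c8∈{2}] nothing but 2 survives at r6c8. So r6c8=2.
Step 42. [r6c4∈{5}] nothing but 5 survives at r6c4. So r6c4=5.
Step 43. [r7c6∈{5}] nothing but 5 survives at r7c6, so r7c6=5.
Step 44. [r7c9∈{8}] r7c9's peers cover all but 8. So r7c9=8.
Step 45. [r4c3∈{7}] only 7 remains possible at r4c3, so r4c3=7.
Step 46. [r1c5∈{5}] nothing but 5 survives at r1c5. So r1c5=5.
Step 47. [r3c2∈{8}] r3c2 is down to just 8. So r3c2=8.
Step 48. [r2c3∈{2}] nothing but 2 survives at r2c3 ⇒ r2c3=2.
Step 49. [r9c8∈{9}] r9c8 has the single candidate 9, so r9c8=9.
Step 50. [r8c6∈{7}] r8c6 is down to just 7 ⇒ r8c6=7.
Step 51. [r5c5∈{3}] r5c5's peers cover all but 3 ⇒ r5c5=3.
Step 52. [r9c3∈{3}] r9c3's peers cover all but 3. So r9c3=3.
Step 53. [r8c1∈{2}] r8c1's peers cover all but 2, so r8c1=2.

Answer: 1 7 6 2 5 9 8 4 3 / 9 4 2 8 7 3 6 1 5 / 3 8 5 1 6 4 9 7 2 / 5 2 7 4 1 8 3 6 9 / 6 1 9 7 3 2 5 8 4 / 4 3 8 5 9 6 7 2 1 / 7 6 4 9 2 5 1 3 8 / 2 9 1 3 8 7 4 5 6 / 8 5 3 6 4 1 2 9 7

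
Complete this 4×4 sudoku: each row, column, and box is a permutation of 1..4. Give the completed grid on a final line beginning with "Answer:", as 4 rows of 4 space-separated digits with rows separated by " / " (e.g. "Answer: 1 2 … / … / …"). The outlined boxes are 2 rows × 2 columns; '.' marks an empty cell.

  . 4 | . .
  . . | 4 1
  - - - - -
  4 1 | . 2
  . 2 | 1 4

Step 1. [r1c4∈{3}] r1c4's peers cover all but 3 ⇒ r1c4=3.
Step 2. [r2c1∈{2,3}] in row 2, 2 fits only at r2c1. So r2c1=2.
Step 3. [r4c1∈{3}] r4c1 has the single candidate 3. So r4c1=3.
Step 4. [r1c1∈{1}] r1c1 is down to just 1. So r1c1=1.
Step 5. [r1c3∈{2}] nothing but 2 survives at r1c3 ⇒ r1c3=2.
Step 6. [r2c2∈{3}] r2c2 is down to just 3. So r2c2=3.
Step 7. [r3c3∈{3}] only 3 remains possible at r3c3, so r3c3=3.

Answer: 1 4 2 3 / 2 3 4 1 / 4 1 3 2 / 3 2 1 4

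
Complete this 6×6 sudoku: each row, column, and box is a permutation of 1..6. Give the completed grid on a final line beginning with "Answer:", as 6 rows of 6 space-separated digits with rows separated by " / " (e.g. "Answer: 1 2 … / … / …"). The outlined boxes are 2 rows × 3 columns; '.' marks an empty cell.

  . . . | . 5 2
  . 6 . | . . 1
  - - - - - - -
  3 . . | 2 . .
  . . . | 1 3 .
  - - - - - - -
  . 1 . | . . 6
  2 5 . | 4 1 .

Step 1. [r3c2∈{4}] r3c2 has the single candidate 4. So r3c2=4.
Step 2. [r2c3∈{2,3,4,5}] row 2 places 2 nowhere but r2c3, so r2c3=2.
Step 3. [r3c3∈{1,5,6}] across row 3, 1 lands solely at r3c3. So r3c3=1.
Step 4. [r5c1∈{4}] nothing but 4 survives at r5c1, so r5c1=4.
Step 5. [r4c3∈{5,6}] 5 has one home in col 3: r4c3 ⇒ r4c3=5.
Step 6. [r5c3∈{3}] only 3 remains possible at r5c3 ⇒ r5c3=3.
Step 7. [r1c4∈{3,6}] in row 1, 6 fits only at r1c4, so r1c4=6.
Step 8. [r2c1∈{5}] nothing but 5 survives at r2c1. So r2c1=5.
Step 9. [r2c4∈{3}] r2c4 has the single candidate 3 ⇒ r2c4=3.
Step 10. [r6c6∈{3}] r6c6's peers cover all but 3, so r6c6=3.
Step 11. [r5c4∈{5}] only 5 remains possible at r5c4. So r5c4=5.
Step 12. [r4c6∈{4}] nothing but 4 survives at r4c6. So r4c6=4.
Step 13. [r2c5∈{4}] nothing but 4 survives at r2c5. So r2c5=4.
Step 14. [r6c3∈{6}] nothing but 6 survives at r6c3 ⇒ r6c3=6.
Step 15. [r3c6∈{5}] nothing but 5 survives at r3c6 ⇒ r3c6=5.
Step 16. [r4c2∈{2}] r4c2's peers cover all but 2. So r4c2=2.
Step 17. [r1c3∈{4}] only 4 remains possible at r1c3, so r1c3=4.
Step 18. [r1c2∈{3}] r1c2 has the single candidate 3, so r1c2=3.
Step 19. [r4c1∈{6}] r4c1 has the single candidate 6. So r4c1=6.
Step 20. [r1c1∈{1}] only 1 remains possible at r1c1, so r1c1=1.
Step 21. [r5c5∈{2}] nothing but 2 survives at r5c5 ⇒ r5c5=2.
Step 22. [r3c5∈{6}] r3c5 has the single candidate 6. So r3c5=6.

Answer: 1 3 4 6 5 2 / 5 6 2 3 4 1 / 3 4 1 2 6 5 / 6 2 5 1 3 4 / 4 1 3 5 2 6 / 2 5 6 4 1 3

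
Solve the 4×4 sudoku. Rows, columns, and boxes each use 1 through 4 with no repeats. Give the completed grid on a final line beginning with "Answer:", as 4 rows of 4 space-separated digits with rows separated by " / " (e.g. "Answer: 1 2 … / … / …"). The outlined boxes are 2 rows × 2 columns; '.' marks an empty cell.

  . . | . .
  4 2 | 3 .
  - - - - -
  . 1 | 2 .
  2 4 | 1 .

Step 1. [r3c1∈{3}] r3c1 has the single candidate 3. So r3c1=3.
Step 2. [r1c4∈{1,2,4}] r1c4 is the only open cell in row 1 admitting 2, so r1c4=2.
Step 3. [r1c1∈{1}] r1c1 has the single candidate 1. So r1c1=1.
Step 4. [r1c3∈{4}] only 4 remains possible at r1c3. So r1c3=4.
Step 5. [r4c4∈{3}] r4c4 has the single candidate 3 ⇒ r4c4=3.
Step 6. [r3c4∈{4}] r3c4 has the single candidate 4. So r3c4=4.
Step 7. [r2c4∈{1}] r2c4 has the single candidate 1. So r2c4=1.
Step 8. [r1c2∈{3}] only 3 remains possible at r1c2, so r1c2=3.

Answer: 1 3 4 2 / 4 2 3 1 / 3 1 2 4 / 2 4 1 3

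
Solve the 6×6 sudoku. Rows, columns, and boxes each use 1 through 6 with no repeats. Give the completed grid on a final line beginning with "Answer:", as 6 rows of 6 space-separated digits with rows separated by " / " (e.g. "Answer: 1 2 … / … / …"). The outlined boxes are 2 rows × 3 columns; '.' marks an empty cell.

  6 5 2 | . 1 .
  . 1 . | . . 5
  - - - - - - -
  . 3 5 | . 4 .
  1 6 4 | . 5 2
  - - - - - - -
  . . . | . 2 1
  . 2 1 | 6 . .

Step 1. [r2c3∈{3}] r2c3 has the single candidate 3. So r2c3=3.
Step 2. [r2c1∈{4}] r2c1 has the single candidate 4 ⇒ r2c1=4.
Step 3. [r6c6∈{3,4}] across row 6, 4 lands solely at r6c6. So r6c6=4.
Step 4. [r6c1∈{3,5}] across row 6, 5 lands solely at r6c1 ⇒ r6c1=5.
Step 5. [r4c4∈{3}] r4c4's peers cover all but 3. So r4c4=3.
Step 6. [r6c5∈{3}] only 3 remains possible at r6c5, so r6c5=3.
Step 7. [r1c6∈{3}] only 3 remains possible at r1c6. So r1c6=3.
Step 8. [r3c6∈{6}] only 6 remains possible at r3c6. So r3c6=6.
Step 9. [r5c3∈{6}] only 6 remains possible at r5c3, so r5c3=6.
Step 10. [r5c4∈{5}] r5c4 is down to just 5 ⇒ r5c4=5.
Step 11. [r5c1∈{3}] r5c1's peers cover all but 3, so r5c1=3.
Step 12. [r3c4∈{1}] nothing but 1 survives at r3c4. So r3c4=1.
Step 13. [r1c4∈{4}] r1c4 has the single candidate 4, so r1c4=4.
Step 14. [r2c4∈{2}] only 2 remains possible at r2c4. So r2c4=2.
Step 15. [r3c1∈{2}] nothing but 2 survives at r3c1 ⇒ r3c1=2.
Step 16. [r5c2∈{4}] r5c2 has the single candidate 4 ⇒ r5c2=4.
Step 17. [r2c5∈{6}] r2c5 is down to just 6, so r2c5=6.

Answer: 6 5 2 4 1 3 / 4 1 3 2 6 5 / 2 3 5 1 4 6 / 1 6 4 3 5 2 / 3 4 6 5 2 1 / 5 2 1 6 3 4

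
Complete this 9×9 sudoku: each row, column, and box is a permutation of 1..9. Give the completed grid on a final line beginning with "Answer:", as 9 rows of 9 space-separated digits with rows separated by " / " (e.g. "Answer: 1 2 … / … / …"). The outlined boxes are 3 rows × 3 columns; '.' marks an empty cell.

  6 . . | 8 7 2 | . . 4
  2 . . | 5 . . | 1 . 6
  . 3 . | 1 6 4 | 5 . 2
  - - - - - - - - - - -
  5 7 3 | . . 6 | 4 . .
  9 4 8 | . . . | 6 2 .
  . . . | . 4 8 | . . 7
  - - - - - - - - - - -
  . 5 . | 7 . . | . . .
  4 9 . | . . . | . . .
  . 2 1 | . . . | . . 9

Step 1. [r5c4∈{3}] r5c4's peers cover all but 3. So r5c4=3.
Step 2. [r6c8∈{1,3,5,9}] row 6 places 5 nowhere but r6c8 ⇒ r6c8=5.
Step 3. [r5c9∈{1}] r5c9's peers cover all but 1. So r5c9=1.
Step 4. [r7c8∈{1,3,4,6,8}] r7c8 is the only open cell in row 7 admitting 4, so r7c8=4.
Step 5. [r8c8∈{1,3,6,7,8}] col 8 places 1 nowhere but r8c8. So r8c8=1.
Step 6. [r6c7∈{3,9}] in row 6, 3 fits only at r6c7. So r6c7=3.
Step 7. [r4c8∈{8,9}] 9 has one home in box 6: r4c8 ⇒ r4c8=9.
Step 8. [r8c9∈{3,5,8}] 5 has one home in col 9: r8c9 ⇒ r8c9=5.
Step 9. [r8c6∈{3}] r8c6 is down to just 3, so r8c6=3.
Step 10. [r9c8∈{3,6,7,8}] 6 has one home in col 8: r9c8. So r9c8=6.
Step 11. [r9c1∈{3,7,8}] 3 has one home in row 9: r9c1 ⇒ r9c1=3.
Step 12. [r3c1∈{7,8}] in col 1, 7 fits only at r3c1 ⇒ r3c1=7.
Step 13. [r7c1∈{8}] nothing but 8 survives at r7c1. So r7c1=8.
Step 14. [r2c6∈{9}] r2c6 is down to just 9, so r2c6=9.
Step 15. [r4c4∈{2}] nothing but 2 survives at r4c4. So r4c4=2.
Step 16. [r7c7∈{2}] only 2 remains possible at r7c7, so r7c7=2.
Step 17. [r2c8∈{3,7,8}] r2c8 is the only open cell in row 2 admitting 7. So r2c8=7.
Step 18. [r5c5∈{5}] r5c5 has the single candidate 5. So r5c5=5.
Step 19. [r9c5∈{8}] only 8 remains possible at r9c5. So r9c5=8.
Step 20. [r7c3∈{6}] nothing but 6 survives at r7c3, so r7c3=6.
Step 21. [r1c2∈{1}] nothing but 1 survives at r1c2 ⇒ r1c2=1.
Step 22. [r3c3∈{9}] r3c3 has the single candidate 9, so r3c3=9.
Step 23. [r8c3∈{7}] r8c3 is down to just 7 ⇒ r8c3=7.
Step 24. [r4c5∈{1}] nothing but 1 survives at r4c5 ⇒ r4c5=1.
Step 25. [r8c5∈{2}] r8c5 is down to just 2, so r8c5=2.
Step 26. [r7c6∈{1}] r7c6 is down to just 1 ⇒ r7c6=1.
Step 27. [r8c4∈{6}] nothing but 6 survives at r8c4 ⇒ r8c4=6.
Step 28. [r9c7∈{7}] only 7 remains possible at r9c7. So r9c7=7.
Step 29. [r1c7∈{9}] r1c7's peers cover all but 9 ⇒ r1c7=9.
Step 30. [r8c7∈{8}] r8c7's peers cover all but 8, so r8c7=8.
Step 31. [r4c9∈{8}] only 8 remains possible at r4c9 ⇒ r4c9=8.
Step 32. [r3c8∈{8}] r3c8's peers cover all but 8 ⇒ r3c8=8.
Step 33. [r7c9∈{3}] only 3 remains possible at r7c9 ⇒ r7c9=3.
Step 34. [r1c8∈{3}] nothing but 3 survives at r1c8, so r1c8=3.
Step 35. [r6c2∈{6}] r6c2's peers cover all but 6, so r6c2=6.
Step 36. [r6c1∈{1}] r6c1 has the single candidate 1 ⇒ r6c1=1.
Step 37. [r7c5∈{9}] only 9 remains possible at r7c5. So r7c5=9.
Step 38. [r6c3∈{2}] r6c3's peers cover all but 2 ⇒ r6c3=2.
Step 39. [r2c5∈{3}] r2c5 is down to just 3, so r2c5=3.
Step 40. [r5c6∈{7}] only 7 remains possible at r5c6. So r5c6=7.
Step 41. [r9c4∈{4}] only 4 remains possible at r9c4. So r9c4=4.
Step 42. [r2c3∈{4}] r2c3's peers cover all but 4 ⇒ r2c3=4.
Step 43. [r1c3∈{5}] nothing but 5 survives at r1c3. So r1c3=5.
Step 44. [r9c6∈{5}] nothing but 5 survives at r9c6 ⇒ r9c6=5.
Step 45. [r2c2∈{8}] r2c2 has the single candidate 8, so r2c2=8.
Step 46. [r6c4∈{9}] r6c4 is down to just 9 ⇒ r6c4=9.

Answer: 6 1 5 8 7 2 9 3 4 / 2 8 4 5 3 9 1 7 6 / 7 3 9 1 6 4 5 8 2 / 5 7 3 2 1 6 4 9 8 / 9 4 8 3 5 7 6 2 1 / 1 6 2 9 4 8 3 5 7 / 8 5 6 7 9 1 2 4 3 / 4 9 7 6 2 3 8 1 5 / 3 2 1 4 8 5 7 6 9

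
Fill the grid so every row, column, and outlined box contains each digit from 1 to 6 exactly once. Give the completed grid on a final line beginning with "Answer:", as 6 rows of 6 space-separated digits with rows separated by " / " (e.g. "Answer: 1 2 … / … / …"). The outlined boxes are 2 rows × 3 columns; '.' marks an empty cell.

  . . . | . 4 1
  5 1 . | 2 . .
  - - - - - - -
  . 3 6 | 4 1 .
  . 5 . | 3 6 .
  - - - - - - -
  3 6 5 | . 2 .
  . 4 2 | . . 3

Step 1. [r3c1∈{2}] only 2 remains possible at r3c1 ⇒ r3c1=2.
Step 2. [r6c4∈{1,5,6}] in row 6, 6 fits only at r6c4, so r6c4=6.
Step 3. [r4c1∈{1,4}] across col 1, 4 lands solely at r4c1 ⇒ r4c1=4.
Step 4. [r2c3∈{3,4}] in row 2, 4 fits only at r2c3, so r2c3=4.
Step 5. [r2c5∈{3}] only 3 remains possible at r2c5 ⇒ r2c5=3.
Step 6. [r4c3∈{1}] r4c3 has the single candidate 1. So r4c3=1.
Step 7. [r1c4∈{5}] r1c4 has the single candidate 5. So r1c4=5.
Step 8. [r4c6∈{2}] r4c6 is down to just 2 ⇒ r4c6=2.
Step 9. [r6c5∈{5}] nothing but 5 survives at r6c5, so r6c5=5.
Step 10. [r1c2∈{2}] nothing but 2 survives at r1c2. So r1c2=2.
Step 11. [r6c1∈{1}] only 1 remains possible at r6c1, so r6c1=1.
Step 12. [r2c6∈{6}] r2c6 has the single candidate 6 ⇒ r2c6=6.
Step 13. [r5c6∈{4}] r5c6 has the single candidate 4, so r5c6=4.
Step 14. [r5c4∈{1}] r5c4 is down to just 1. So r5c4=1.
Step 15. [r3c6∈{5}] r3c6's peers cover all but 5 ⇒ r3c6=5.
Step 16. [r1c1∈{6}] nothing but 6 survives at r1c1 ⇒ r1c1=6.
Step 17. [r1c3∈{3}] nothing but 3 survives at r1c3. So r1c3=3.

Answer: 6 2 3 5 4 1 / 5 1 4 2 3 6 / 2 3 6 4 1 5 / 4 5 1 3 6 2 / 3 6 5 1 2 4 / 1 4 2 6 5 3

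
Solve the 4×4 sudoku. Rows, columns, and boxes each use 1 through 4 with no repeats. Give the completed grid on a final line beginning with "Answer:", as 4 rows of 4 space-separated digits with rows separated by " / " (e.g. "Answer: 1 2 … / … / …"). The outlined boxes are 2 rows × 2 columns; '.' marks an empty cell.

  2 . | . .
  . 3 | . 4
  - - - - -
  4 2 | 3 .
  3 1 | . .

Step 1. [r2c3∈{1,2}] across row 2, 2 lands solely at r2c3. So r2c3=2.
Step 2. [r1c3∈{1}] only 1 remains possible at r1c3, so r1c3=1.
Step 3. [r1c2∈{4}] r1c2 has the single candidate 4 ⇒ r1c2=4.
Step 4. [r2c1∈{1}] r2c1's peers cover all but 1, so r2c1=1.
Step 5. [r3c4∈{1}] only 1 remains possible at r3c4, so r3c4=1.
Step 6. [r1c4∈{3}] r1c4's peers cover all but 3 ⇒ r1c4=3.
Step 7. [r4c3∈{4}] only 4 remains possible at r4c3. So r4c3=4.
Step 8. [r4c4∈{2}] only 2 remains possible at r4c4, so r4c4=2.

Answer: 2 4 1 3 / 1 3 2 4 / 4 2 3 1 / 3 1 4 2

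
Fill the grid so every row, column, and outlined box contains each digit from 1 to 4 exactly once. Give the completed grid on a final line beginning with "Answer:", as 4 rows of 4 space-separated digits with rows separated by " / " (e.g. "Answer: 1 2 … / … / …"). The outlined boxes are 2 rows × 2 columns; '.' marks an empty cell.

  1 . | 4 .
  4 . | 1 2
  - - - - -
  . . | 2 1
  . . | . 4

Step 1. [r2c2∈{3}] r2c2 is down to just 3. So r2c2=3.
Step 2. [r4c1∈{2,3}] in col 1, 2 fits only at r4c1, so r4c1=2.
Step 3. [r4c3∈{3}] nothing but 3 survives at r4c3, so r4c3=3.
Step 4. [r1c2∈{2}] r1c2's peers cover all but 2. So r1c2=2.
Step 5. [r1c4∈{3}] only 3 remains possible at r1c4 ⇒ r1c4=3.
Step 6. [r3c2∈{4}] nothing but 4 survives at r3c2. So r3c2=4.
Step 7. [r4c2∈{1}] r4c2's peers cover all but 1 ⇒ r4c2=1.
Step 8. [r3c1∈{3}] r3c1 is down to just 3, so r3c1=3.

Answer: 1 2 4 3 / 4 3 1 2 / 3 4 2 1 / 2 1 3 4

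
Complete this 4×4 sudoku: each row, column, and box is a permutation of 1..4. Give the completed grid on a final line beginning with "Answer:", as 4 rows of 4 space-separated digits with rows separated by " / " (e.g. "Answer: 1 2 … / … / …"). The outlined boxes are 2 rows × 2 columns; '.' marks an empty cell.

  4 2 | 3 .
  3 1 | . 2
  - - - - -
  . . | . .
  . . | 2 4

Step 1. [r3c3∈{1}] only 1 remains possible at r3c3 ⇒ r3c3=1.
Step 2. [r3c2∈{3,4}] row 3 places 4 nowhere but r3c2, so r3c2=4.
Step 3. [r4c1∈{1}] only 1 remains possible at r4c1 ⇒ r4c1=1.
Step 4. [r4c2∈{3}] r4c2 is down to just 3. So r4c2=3.
Step 5. [r1c4∈{1}] r1c4's peers cover all but 1, so r1c4=1.
Step 6. [r2c3∈{4}] r2c3's peers cover all but 4 ⇒ r2c3=4.
Step 7. [r3c4∈{3}] r3c4's peers cover all but 3. So r3c4=3.
Step 8. [r3c1∈{2}] r3c1 is down to just 2 ⇒ r3c1=2.

Answer: 4 2 3 1 / 3 1 4 2 / 2 4 1 3 / 1 3 2 4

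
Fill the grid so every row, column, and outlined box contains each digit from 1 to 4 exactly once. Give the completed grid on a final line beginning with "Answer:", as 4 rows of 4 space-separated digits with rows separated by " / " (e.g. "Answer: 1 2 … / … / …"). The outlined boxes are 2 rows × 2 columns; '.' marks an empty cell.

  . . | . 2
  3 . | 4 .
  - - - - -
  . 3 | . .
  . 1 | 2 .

Step 1. [r4c1∈{4}] r4c1 has the single candidate 4 ⇒ r4c1=4.
Step 2. [r3c3∈{1}] r3c3's peers cover all but 1. So r3c3=1.
Step 3. [r4c4∈{3}] nothing but 3 survives at r4c4, so r4c4=3.
Step 4. [r1c3∈{3}] nothing but 3 survives at r1c3. So r1c3=3.
Step 5. [r1c2∈{4}] r1c2 has the single candidate 4 ⇒ r1c2=4.
Step 6. [r1c1∈{1}] r1c1 is down to just 1, so r1c1=1.
Step 7. [r2c4∈{1}] r2c4 is down to just 1. So r2c4=1.
Step 8. [r2c2∈{2}] r2c2 has the single candidate 2, so r2c2=2.
Step 9. [r3c4∈{4}] r3c4 has the single candidate 4 ⇒ r3c4=4.
Step 10. [r3c1∈{2}] r3c1's peers cover all but 2, so r3c1=2.

Answer: 1 4 3 2 / 3 2 4 1 / 2 3 1 4 / 4 1 2 3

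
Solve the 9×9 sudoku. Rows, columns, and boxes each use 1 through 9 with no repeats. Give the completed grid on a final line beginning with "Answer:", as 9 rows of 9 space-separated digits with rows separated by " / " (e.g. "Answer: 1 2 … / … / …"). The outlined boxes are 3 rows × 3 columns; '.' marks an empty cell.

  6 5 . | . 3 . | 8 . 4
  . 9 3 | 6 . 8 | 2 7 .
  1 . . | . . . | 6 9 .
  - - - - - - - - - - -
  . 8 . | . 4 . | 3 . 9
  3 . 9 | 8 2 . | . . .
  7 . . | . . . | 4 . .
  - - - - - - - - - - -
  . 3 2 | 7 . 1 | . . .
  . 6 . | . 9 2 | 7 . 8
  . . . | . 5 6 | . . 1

Step 1. [r6c9∈{2,5,6}] col 9 places 2 nowhere but r6c9 ⇒ r6c9=2.
Step 2. [r6c2∈{1}] only 1 remains possible at r6c2, so r6c2=1.
Step 3. [r2c1∈{4}] r2c1's peers cover all but 4 ⇒ r2c1=4.
Step 4. [r7c8∈{4,5,6}] across row 7, 4 lands solely at r7c8 ⇒ r7c8=4.
Step 5. [r4c6∈{5,7}] row 4 places 7 nowhere but r4c6, so r4c6=7.
Step 6. [r5c6∈{5}] r5c6 has the single candidate 5. So r5c6=5.
Step 7. [r7c7∈{5,9}] col 7 places 5 nowhere but r7c7, so r7c7=5.
Step 8. [r1c4∈{1,2,9}] in row 1, 2 fits only at r1c4, so r1c4=2.
Step 9. [r1c3∈{7}] nothing but 7 survives at r1c3 ⇒ r1c3=7.
Step 10. [r3c4∈{4,5}] across col 4, 5 lands solely at r3c4, so r3c4=5.
Step 11. [r6c4∈{3,9}] r6c4 is the only open cell in col 4 admitting 9. So r6c4=9.
Step 12. [r7c1∈{8,9}] row 7 places 9 nowhere but r7c1, so r7c1=9.
Step 13. [r8c8∈{3}] r8c8 is down to just 3. So r8c8=3.
Step 14. [r6c5∈{6}] nothing but 6 survives at r6c5. So r6c5=6.
Step 15. [r6c3∈{5}] r6c3 has the single candidate 5. So r6c3=5.
Step 16. [r8c4∈{4}] r8c4 is down to just 4. So r8c4=4.
Step 17. [r5c7∈{1}] nothing but 1 survives at r5c7 ⇒ r5c7=1.
Step 18. [r9c3∈{4,8}] r9c3 is the only open cell in col 3 admitting 4. So r9c3=4.
Step 19. [r5c8∈{6}] nothing but 6 survives at r5c8 ⇒ r5c8=6.
Step 20. [r3c3∈{8}] r3c3's peers cover all but 8 ⇒ r3c3=8.
Step 21. [r3c2∈{2}] nothing but 2 survives at r3c2. So r3c2=2.
Step 22. [r9c8∈{2}] r9c8's peers cover all but 2, so r9c8=2.
Step 23. [r1c6∈{9}] r1c6 has the single candidate 9. So r1c6=9.
Step 24. [r7c5∈{8}] r7c5 has the single candidate 8, so r7c5=8.
Step 25. [r9c1∈{8}] r9c1 has the single candidate 8. So r9c1=8.
Step 26. [r1c8∈{1}] r1c8 has the single candidate 1, so r1c8=1.
Step 27. [r9c7∈{9}] r9c7 is down to just 9. So r9c7=9.
Step 28. [r4c3∈{6}] nothing but 6 survives at r4c3. So r4c3=6.
Step 29. [r3c5∈{7}] r3c5 has the single candidate 7 ⇒ r3c5=7.
Step 30. [r7c9∈{6}] r7c9 is down to just 6. So r7c9=6.
Step 31. [r6c8∈{8}] r6c8's peers cover all but 8 ⇒ r6c8=8.
Step 32. [r5c2∈{4}] r5c2's peers cover all but 4. So r5c2=4.
Step 33. [r4c4∈{1}] r4c4 has the single candidate 1, so r4c4=1.
Step 34. [r8c1∈{5}] only 5 remains possible at r8c1. So r8c1=5.
Step 35. [r3c6∈{4}] nothing but 4 survives at r3c6, so r3c6=4.
Step 36. [r2c9∈{5}] r2c9 is down to just 5. So r2c9=5.
Step 37. [r5c9∈{7}] only 7 remains possible at r5c9. So r5c9=7.
Step 38. [r3c9∈{3}] r3c9 is down to just 3 ⇒ r3c9=3.
Step 39. [r6c6∈{3}] r6c6 is down to just 3. So r6c6=3.
Step 40. [r2c5∈{1}] r2c5 is down to just 1. So r2c5=1.
Step 41. [r4c8∈{5}] r4c8's peers cover all but 5 ⇒ r4c8=5.
Step 42. [r9c2∈{7}] nothing but 7 survives at r9c2. So r9c2=7.
Step 43. [r4c1∈{2}] r4c1 is down to just 2. So r4c1=2.
Step 44. [r9c4∈{3}] r9c4 has the single candidate 3, so r9c4=3.
Step 45. [r8c3∈{1}] r8c3's peers cover all but 1, so r8c3=1.

Answer: 6 5 7 2 3 9 8 1 4 / 4 9 3 6 1 8 2 7 5 / 1 2 8 5 7 4 6 9 3 / 2 8 6 1 4 7 3 5 9 / 3 4 9 8 2 5 1 6 7 / 7 1 5 9 6 3 4 8 2 / 9 3 2 7 8 1 5 4 6 / 5 6 1 4 9 2 7 3 8 / 8 7 4 3 5 6 9 2 1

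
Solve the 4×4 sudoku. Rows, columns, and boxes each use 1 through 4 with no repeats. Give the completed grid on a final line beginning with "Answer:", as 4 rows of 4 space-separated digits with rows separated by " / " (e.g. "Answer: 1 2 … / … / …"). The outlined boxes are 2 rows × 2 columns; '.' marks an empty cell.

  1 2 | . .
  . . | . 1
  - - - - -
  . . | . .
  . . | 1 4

Step 1. [r4c2∈{3}] r4c2's peers cover all but 3. So r4c2=3.
Step 2. [r2c2∈{4}] r2c2 has the single candidate 4 ⇒ r2c2=4.
Step 3. [r1c4∈{3}] r1c4 is down to just 3. So r1c4=3.
Step 4. [r3c4∈{2}] r3c4 is down to just 2. So r3c4=2.
Step 5. [r1c3∈{4}] only 4 remains possible at r1c3, so r1c3=4.
Step 6. [r3c2∈{1}] r3c2 is down to just 1, so r3c2=1.
Step 7. [r3c1∈{4}] nothing but 4 survives at r3c1, so r3c1=4.
Step 8. [r4c1∈{2}] r4c1 is down to just 2. So r4c1=2.
Step 9. [r3c3∈{3}] r3c3 is down to just 3. So r3c3=3.
Step 10. [r2c3∈{2}] r2c3 is down to just 2. So r2c3=2.
Step 11. [r2c1∈{3}] r2c1 has the single candidate 3. So r2c1=3.

Answer: 1 2 4 3 / 3 4 2 1 / 4 1 3 2 / 2 3 1 4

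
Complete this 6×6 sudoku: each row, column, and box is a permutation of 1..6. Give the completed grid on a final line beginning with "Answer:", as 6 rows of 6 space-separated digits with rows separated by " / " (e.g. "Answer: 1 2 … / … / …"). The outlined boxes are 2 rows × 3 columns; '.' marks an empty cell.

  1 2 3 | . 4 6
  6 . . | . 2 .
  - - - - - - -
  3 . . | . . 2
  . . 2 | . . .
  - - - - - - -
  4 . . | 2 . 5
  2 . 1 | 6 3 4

Step 1. [r4c1∈{5}] r4c1's peers cover all but 5. So r4c1=5.
Step 2. [r2c3∈{4,5}] across col 3, 5 lands solely at r2c3, so r2c3=5.
Step 3. [r3c3∈{4,6}] 4 has one home in col 3: r3c3. So r3c3=4.
Step 4. [r3c5∈{1,5,6}] r3c5 is the only open cell in col 5 admitting 5 ⇒ r3c5=5.
Step 5. [r3c4∈{1}] only 1 remains possible at r3c4, so r3c4=1.
Step 6. [r3c2∈{6}] nothing but 6 survives at r3c2, so r3c2=6.
Step 7. [r2c4∈{3}] r2c4's peers cover all but 3, so r2c4=3.
Step 8. [r2c2∈{4}] r2c2 has the single candidate 4, so r2c2=4.
Step 9. [r6c2∈{5}] r6c2 has the single candidate 5 ⇒ r6c2=5.
Step 10. [r5c2∈{3}] r5c2's peers cover all but 3. So r5c2=3.
Step 11. [r2c6∈{1}] nothing but 1 survives at r2c6 ⇒ r2c6=1.
Step 12. [r4c2∈{1}] r4c2 has the single candidate 1 ⇒ r4c2=1.
Step 13. [r4c4∈{4}] nothing but 4 survives at r4c4 ⇒ r4c4=4.
Step 14. [r4c5∈{6}] r4c5 has the single candidate 6. So r4c5=6.
Step 15. [r5c5∈{1}] only 1 remains possible at r5c5 ⇒ r5c5=1.
Step 16. [r1c4∈{5}] only 5 remains possible at r1c4. So r1c4=5.
Step 17. [r4c6∈{3}] r4c6's peers cover all but 3, so r4c6=3.
Step 18. [r5c3∈{6}] nothing but 6 survives at r5c3. So r5c3=6.

Answer: 1 2 3 5 4 6 / 6 4 5 3 2 1 / 3 6 4 1 5 2 / 5 1 2 4 6 3 / 4 3 6 2 1 5 / 2 5 1 6 3 4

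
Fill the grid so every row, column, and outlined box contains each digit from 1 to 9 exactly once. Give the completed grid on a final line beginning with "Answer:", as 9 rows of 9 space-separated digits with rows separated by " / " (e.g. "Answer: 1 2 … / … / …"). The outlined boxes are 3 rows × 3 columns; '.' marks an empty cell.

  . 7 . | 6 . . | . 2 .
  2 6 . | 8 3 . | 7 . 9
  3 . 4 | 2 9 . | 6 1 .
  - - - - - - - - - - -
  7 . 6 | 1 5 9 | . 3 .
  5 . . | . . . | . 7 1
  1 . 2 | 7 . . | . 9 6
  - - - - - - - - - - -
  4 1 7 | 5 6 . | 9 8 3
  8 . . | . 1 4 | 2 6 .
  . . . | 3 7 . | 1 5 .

Step 1. [r9c3∈{9}] nothing but 9 survives at r9c3, so r9c3=9.
Step 2. [r5c4∈{4}] nothing but 4 survives at r5c4 ⇒ r5c4=4.
Step 3. [r5c7∈{8}] r5c7 is down to just 8. So r5c7=8.
Step 4. [r4c7∈{4}] r4c7's peers cover all but 4. So r4c7=4.
Step 5. [r5c3∈{3}] nothing but 3 survives at r5c3. So r5c3=3.
Step 6. [r1c3∈{1,5,8}] r1c3 is the only open cell in col 3 admitting 8. So r1c3=8.
Step 7. [r3c2∈{5}] nothing but 5 survives at r3c2. So r3c2=5.
Step 8. [r1c9∈{4,5}] 5 has one home in col 9: r1c9 ⇒ r1c9=5.
Step 9. [r6c5∈{8}] r6c5's peers cover all but 8 ⇒ r6c5=8.
Step 10. [r7c6∈{2}] r7c6 is down to just 2 ⇒ r7c6=2.
Step 11. [r2c3∈{1}] nothing but 1 survives at r2c3, so r2c3=1.
Step 12. [r5c5∈{2}] r5c5's peers cover all but 2, so r5c5=2.
Step 13. [r5c6∈{6}] r5c6's peers cover all but 6 ⇒ r5c6=6.
Step 14. [r6c2∈{4}] r6c2's peers cover all but 4. So r6c2=4.
Step 15. [r1c6∈{1}] r1c6 has the single candidate 1. So r1c6=1.
Step 16. [r9c6∈{8}] nothing but 8 survives at r9c6. So r9c6=8.
Step 17. [r4c2∈{8}] only 8 remains possible at r4c2 ⇒ r4c2=8.
Step 18. [r6c7∈{5}] only 5 remains possible at r6c7 ⇒ r6c7=5.
Step 19. [r8c2∈{3}] r8c2's peers cover all but 3. So r8c2=3.
Step 20. [r8c3∈{5}] r8c3 is down to just 5, so r8c3=5.
Step 21. [r4c9∈{2}] nothing but 2 survives at r4c9, so r4c9=2.
Step 22. [r1c1∈{9}] r1c1's peers cover all but 9, so r1c1=9.
Step 23. [r9c2∈{2}] r9c2 has the single candidate 2 ⇒ r9c2=2.
Step 24. [r2c8∈{4}] r2c8's peers cover all but 4, so r2c8=4.
Step 25. [r1c7∈{3}] r1c7 is down to just 3 ⇒ r1c7=3.
Step 26. [r3c9∈{8}] only 8 remains possible at r3c9. So r3c9=8.
Step 27. [r6c6∈{3}] r6c6 has the single candidate 3 ⇒ r6c6=3.
Step 28. [r1c5∈{4}] only 4 remains possible at r1c5 ⇒ r1c5=4.
Step 29. [r3c6∈{7}] r3c6's peers cover all but 7. So r3c6=7.
Step 30. [r5c2∈{9}] nothing but 9 survives at r5c2, so r5c2=9.
Step 31. [r8c9∈{7}] only 7 remains possible at r8c9. So r8c9=7.
Step 32. [r8c4∈{9}] only 9 remains possible at r8c4 ⇒ r8c4=9.
Step 33. [r9c9∈{4}] nothing but 4 survives at r9c9 ⇒ r9c9=4.
Step 34. [r2c6∈{5}] r2c6 has the single candidate 5 ⇒ r2c6=5.
Step 35. [r9c1∈{6}] r9c1's peers cover all but 6. So r9c1=6.

Answer: 9 7 8 6 4 1 3 2 5 / 2 6 1 8 3 5 7 4 9 / 3 5 4 2 9 7 6 1 8 / 7 8 6 1 5 9 4 3 2 / 5 9 3 4 2 6 8 7 1 / 1 4 2 7 8 3 5 9 6 / 4 1 7 5 6 2 9 8 3 / 8 3 5 9 1 4 2 6 7 / 6 2 9 3 7 8 1 5 4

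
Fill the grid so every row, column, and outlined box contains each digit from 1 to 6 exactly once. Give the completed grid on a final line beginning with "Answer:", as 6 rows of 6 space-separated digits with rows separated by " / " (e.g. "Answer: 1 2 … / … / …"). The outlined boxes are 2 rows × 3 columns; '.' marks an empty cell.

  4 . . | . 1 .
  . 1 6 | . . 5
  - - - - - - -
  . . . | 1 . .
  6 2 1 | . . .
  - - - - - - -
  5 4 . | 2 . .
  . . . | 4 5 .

Step 1. [r5c3∈{3}] r5c3 has the single candidate 3. So r5c3=3.
Step 2. [r2c4∈{3}] r2c4 is down to just 3. So r2c4=3.
Step 3. [r6c6∈{1,3,6}] in row 6, 3 fits only at r6c6 ⇒ r6c6=3.
Step 4. [r2c5∈{2,4}] row 2 places 4 nowhere but r2c5, so r2c5=4.
Step 5. [r1c6∈{2,6}] across box 2, 2 lands solely at r1c6 ⇒ r1c6=2.
Step 6. [r3c1∈{3}] only 3 remains possible at r3c1. So r3c1=3.
Step 7. [r3c2∈{5}] r3c2's peers cover all but 5. So r3c2=5.
Step 8. [r5c5∈{6}] r5c5's peers cover all but 6 ⇒ r5c5=6.
Step 9. [r2c1∈{2}] nothing but 2 survives at r2c1. So r2c1=2.
Step 10. [r3c6∈{4,6}] r3c6 is the only open cell in row 3 admitting 6, so r3c6=6.
Step 11. [r4c5∈{3}] r4c5's peers cover all but 3, so r4c5=3.
Step 12. [r1c2∈{3}] nothing but 3 survives at r1c2. So r1c2=3.
Step 13. [r5c6∈{1}] nothing but 1 survives at r5c6. So r5c6=1.
Step 14. [r6c1∈{1}] only 1 remains possible at r6c1. So r6c1=1.
Step 15. [r3c3∈{4}] r3c3 is down to just 4 ⇒ r3c3=4.
Step 16. [r1c3∈{5}] r1c3's peers cover all but 5 ⇒ r1c3=5.
Step 17. [r3c5∈{2}] r3c5's peers cover all but 2 ⇒ r3c5=2.
Step 18. [r6c3∈{2}] r6c3 has the single candidate 2 ⇒ r6c3=2.
Step 19. [r6c2∈{6}] r6c2's peers cover all but 6. So r6c2=6.
Step 20. [r1c4∈{6}] r1c4 has the single candidate 6 ⇒ r1c4=6.
Step 21. [r4c4∈{5}] r4c4's peers cover all but 5, so r4c4=5.
Step 22. [r4c6∈{4}] r4c6 is down to just 4 ⇒ r4c6=4.

Answer: 4 3 5 6 1 2 / 2 1 6 3 4 5 / 3 5 4 1 2 6 / 6 2 1 5 3 4 / 5 4 3 2 6 1 / 1 6 2 4 5 3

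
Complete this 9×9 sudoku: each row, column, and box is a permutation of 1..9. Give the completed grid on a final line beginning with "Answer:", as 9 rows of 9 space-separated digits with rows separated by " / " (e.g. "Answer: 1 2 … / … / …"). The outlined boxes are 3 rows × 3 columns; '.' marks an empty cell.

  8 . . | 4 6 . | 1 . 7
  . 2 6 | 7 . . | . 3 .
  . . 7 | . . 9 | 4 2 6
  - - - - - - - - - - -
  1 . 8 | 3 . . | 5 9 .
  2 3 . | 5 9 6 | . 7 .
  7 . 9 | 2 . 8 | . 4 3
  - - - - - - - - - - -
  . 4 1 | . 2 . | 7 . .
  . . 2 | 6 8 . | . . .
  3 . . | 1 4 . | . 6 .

Step 1. [r3c1∈{5}] nothing but 5 survives at r3c1 ⇒ r3c1=5.
Step 2. [r8c1∈{9}] r8c1 is down to just 9, so r8c1=9.
Step 3. [r9c3∈{5}] r9c3's peers cover all but 5, so r9c3=5.
Step 4. [r2c5∈{1,5}] in col 5, 5 fits only at r2c5 ⇒ r2c5=5.
Step 5. [r7c8∈{5,8}] in col 8, 8 fits only at r7c8 ⇒ r7c8=8.
Step 6. [r7c6∈{3,5}] across row 7, 3 lands solely at r7c6 ⇒ r7c6=3.
Step 7. [r7c9∈{5,9}] 5 has one home in row 7: r7c9. So r7c9=5.
Step 8. [r9c6∈{7}] nothing but 7 survives at r9c6, so r9c6=7.
Step 9. [r5c9∈{1,8}] 1 has one home in row 5: r5c9, so r5c9=1.
Step 10. [r2c9∈{8,9}] col 9 places 8 nowhere but r2c9 ⇒ r2c9=8.
Step 11. [r9c9∈{2,9}] in col 9, 9 fits only at r9c9. So r9c9=9.
Step 12. [r3c2∈{1}] r3c2 has the single candidate 1, so r3c2=1.
Step 13. [r6c7∈{6}] r6c7 is down to just 6, so r6c7=6.
Step 14. [r4c6∈{4}] r4c6 has the single candidate 4. So r4c6=4.
Step 15. [r9c7∈{2}] nothing but 2 survives at r9c7. So r9c7=2.
Step 16. [r4c9∈{2}] r4c9 is down to just 2, so r4c9=2.
Step 17. [r8c6∈{5}] only 5 remains possible at r8c6 ⇒ r8c6=5.
Step 18. [r9c2∈{8}] only 8 remains possible at r9c2, so r9c2=8.
Step 19. [r8c8∈{1}] only 1 remains possible at r8c8 ⇒ r8c8=1.
Step 20. [r4c2∈{6}] r4c2's peers cover all but 6. So r4c2=6.
Step 21. [r5c7∈{8}] only 8 remains possible at r5c7, so r5c7=8.
Step 22. [r2c1∈{4}] r2c1 is down to just 4 ⇒ r2c1=4.
Step 23. [r1c6∈{2}] r1c6 has the single candidate 2 ⇒ r1c6=2.
Step 24. [r1c2∈{9}] r1c2's peers cover all but 9 ⇒ r1c2=9.
Step 25. [r2c6∈{1}] r2c6 is down to just 1, so r2c6=1.
Step 26. [r6c5∈{1}] only 1 remains possible at r6c5, so r6c5=1.
Step 27. [r1c8∈{5}] nothing but 5 survives at r1c8 ⇒ r1c8=5.
Step 28. [r6c2∈{5}] r6c2 has the single candidate 5. So r6c2=5.
Step 29. [r8c9∈{4}] nothing but 4 survives at r8c9 ⇒ r8c9=4.
Step 30. [r8c2∈{7}] r8c2's peers cover all but 7 ⇒ r8c2=7.
Step 31. [r5c3∈{4}] r5c3 is down to just 4 ⇒ r5c3=4.
Step 32. [r7c1∈{6}] nothing but 6 survives at r7c1, so r7c1=6.
Step 33. [r1c3∈{3}] r1c3 is down to just 3, so r1c3=3.
Step 34. [r7c4∈{9}] nothing but 9 survives at r7c4, so r7c4=9.
Step 35. [r4c5∈{7}] only 7 remains possible at r4c5 ⇒ r4c5=7.
Step 36. [r3c5∈{3}] r3c5's peers cover all but 3, so r3c5=3.
Step 37. [r8c7∈{3}] r8c7 is down to just 3 ⇒ r8c7=3.
Step 38. [r3c4∈{8}] nothing but 8 survives at r3c4. So r3c4=8.
Step 39. [r2c7∈{9}] nothing but 9 survives at r2c7 ⇒ r2c7=9.

Answer: 8 9 3 4 6 2 1 5 7 / 4 2 6 7 5 1 9 3 8 / 5 1 7 8 3 9 4 2 6 / 1 6 8 3 7 4 5 9 2 / 2 3 4 5 9 6 8 7 1 / 7 5 9 2 1 8 6 4 3 / 6 4 1 9 2 3 7 8 5 / 9 7 2 6 8 5 3 1 4 / 3 8 5 1 4 7 2 6 9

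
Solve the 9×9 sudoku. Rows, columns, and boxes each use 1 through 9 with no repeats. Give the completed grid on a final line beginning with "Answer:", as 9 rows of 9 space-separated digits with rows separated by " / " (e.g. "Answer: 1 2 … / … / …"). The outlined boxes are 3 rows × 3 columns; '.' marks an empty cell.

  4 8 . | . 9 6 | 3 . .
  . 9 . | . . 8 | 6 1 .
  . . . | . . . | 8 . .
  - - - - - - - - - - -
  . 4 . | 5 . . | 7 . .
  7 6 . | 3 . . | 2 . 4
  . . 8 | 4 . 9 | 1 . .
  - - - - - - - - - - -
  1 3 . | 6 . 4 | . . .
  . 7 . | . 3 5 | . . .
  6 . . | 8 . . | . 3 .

Step 1. [r8c4∈{1,2,9}] col 4 places 9 nowhere but r8c4, so r8c4=9.
Step 2. [r3c2∈{1,2,5}] in col 2, 1 fits only at r3c2. So r3c2=1.
Step 3. [r3c8∈{2,4,5,7,9}] in box 3, 4 fits only at r3c8 ⇒ r3c8=4.
Step 4. [r4c1∈{2,3,9}] in col 1, 9 fits only at r4c1, so r4c1=9.
Step 5. [r6c5∈{2,6,7}] row 6 places 7 nowhere but r6c5 ⇒ r6c5=7.
Step 6. [r7c5∈{2}] r7c5's peers cover all but 2 ⇒ r7c5=2.
Step 7. [r3c9∈{2,5,7,9}] in row 3, 9 fits only at r3c9. So r3c9=9.
Step 8. [r5c6∈{1}] nothing but 1 survives at r5c6 ⇒ r5c6=1.
Step 9. [r5c3∈{5}] nothing but 5 survives at r5c3 ⇒ r5c3=5.
Step 10. [r8c9∈{1,2,6,8}] row 8 places 1 nowhere but r8c9. So r8c9=1.
Step 11. [r3c6∈{2,3,7}] r3c6 is the only open cell in col 6 admitting 3. So r3c6=3.
Step 12. [r8c8∈{2,6,8}] r8c8 is the only open cell in row 8 admitting 6 ⇒ r8c8=6.
Step 13. [r9c9∈{2,5,7}] 2 has one home in box 9: r9c9 ⇒ r9c9=2.
Step 14. [r4c8∈{8}] r4c8's peers cover all but 8. So r4c8=8.
Step 15. [r1c8∈{2,5,7}] 2 has one home in col 8: r1c8 ⇒ r1c8=2.
Step 16. [r1c9∈{5,7}] in row 1, 5 fits only at r1c9, so r1c9=5.
Step 17. [r7c8∈{5,7,9}] 7 has one home in col 8: r7c8. So r7c8=7.
Step 18. [r1c3∈{7}] r1c3's peers cover all but 7 ⇒ r1c3=7.
Step 19. [r8c7∈{4}] only 4 remains possible at r8c7 ⇒ r8c7=4.
Step 20. [r8c3∈{2}] r8c3 has the single candidate 2. So r8c3=2.
Step 21. [r7c7∈{5,9}] across row 7, 5 lands solely at r7c7. So r7c7=5.
Step 22. [r6c9∈{3,6}] across row 6, 6 lands solely at r6c9. So r6c9=6.
Step 23. [r6c1∈{2,3}] across row 6, 3 lands solely at r6c1, so r6c1=3.
Step 24. [r3c4∈{2,7}] across row 3, 7 lands solely at r3c4 ⇒ r3c4=7.
Step 25. [r3c1∈{2,5}] 2 has one home in row 3: r3c1, so r3c1=2.
Step 26. [r7c3∈{9}] r7c3's peers cover all but 9. So r7c3=9.
Step 27. [r3c5∈{5}] r3c5 is down to just 5 ⇒ r3c5=5.
Step 28. [r4c3∈{1}] r4c3's peers cover all but 1 ⇒ r4c3=1.
Step 29. [r9c2∈{5}] r9c2 has the single candidate 5. So r9c2=5.
Step 30. [r9c3∈{4}] r9c3's peers cover all but 4 ⇒ r9c3=4.
Step 31. [r2c4∈{2}] nothing but 2 survives at r2c4, so r2c4=2.
Step 32. [r4c6∈{2}] nothing but 2 survives at r4c6 ⇒ r4c6=2.
Step 33. [r4c9∈{3}] r4c9 has the single candidate 3, so r4c9=3.
Step 34. [r2c5∈{4}] only 4 remains possible at r2c5, so r2c5=4.
Step 35. [r2c9∈{7}] only 7 remains possible at r2c9, so r2c9=7.
Step 36. [r6c2∈{2}] r6c2 has the single candidate 2, so r6c2=2.
Step 37. [r9c6∈{7}] r9c6's peers cover all but 7, so r9c6=7.
Step 38. [r5c8∈{9}] r5c8 has the single candidate 9, so r5c8=9.
Step 39. [r4c5∈{6}] nothing but 6 survives at r4c5 ⇒ r4c5=6.
Step 40. [r3c3∈{6}] r3c3 is down to just 6. So r3c3=6.
Step 41. [r9c7∈{9}] only 9 remains possible at r9c7, so r9c7=9.
Step 42. [r1c4∈{1}] r1c4 has the single candidate 1 ⇒ r1c4=1.
Step 43. [r5c5∈{8}] r5c5 has the single candidate 8 ⇒ r5c5=8.
Step 44. [r2c1∈{5}] only 5 remains possible at r2c1, so r2c1=5.
Step 45. [r7c9∈{8}] r7c9's peers cover all but 8 ⇒ r7c9=8.
Step 46. [r8c1∈{8}] r8c1's peers cover all but 8, so r8c1=8.
Step 47. [r2c3∈{3}] r2c3 is down to just 3 ⇒ r2c3=3.
Step 48. [r6c8∈{5}] r6c8 has the single candidate 5, so r6c8=5.
Step 49. [r9c5∈{1}] nothing but 1 survives at r9c5 ⇒ r9c5=1.

Answer: 4 8 7 1 9 6 3 2 5 / 5 9 3 2 4 8 6 1 7 / 2 1 6 7 5 3 8 4 9 / 9 4 1 5 6 2 7 8 3 / 7 6 5 3 8 1 2 9 4 / 3 2 8 4 7 9 1 5 6 / 1 3 9 6 2 4 5 7 8 / 8 7 2 9 3 5 4 6 1 / 6 5 4 8 1 7 9 3 2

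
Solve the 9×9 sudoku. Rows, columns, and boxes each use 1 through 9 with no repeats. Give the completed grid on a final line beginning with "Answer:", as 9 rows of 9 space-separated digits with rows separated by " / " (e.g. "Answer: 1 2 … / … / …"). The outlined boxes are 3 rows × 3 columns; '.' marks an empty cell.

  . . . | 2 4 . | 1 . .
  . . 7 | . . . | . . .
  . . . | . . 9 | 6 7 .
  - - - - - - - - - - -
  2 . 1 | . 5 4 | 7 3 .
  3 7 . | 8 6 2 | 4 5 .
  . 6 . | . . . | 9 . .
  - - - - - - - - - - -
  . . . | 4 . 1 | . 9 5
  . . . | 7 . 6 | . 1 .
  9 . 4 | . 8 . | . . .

Step 1. [r1c8∈{8}] nothing but 8 survives at r1c8. So r1c8=8.
Step 2. [r2c7∈{2,3,5}] 5 has one home in col 7: r2c7 ⇒ r2c7=5.
Step 3. [r2c8∈{2,4}] across col 8, 4 lands solely at r2c8, so r2c8=4.
Step 4. [r3c2∈{1,2,3,4,5,8}] col 2 places 4 nowhere but r3c2, so r3c2=4.
Step 5. [r9c2∈{1,2,3,5}] r9c2 is the only open cell in row 9 admitting 1. So r9c2=1.
Step 6. [r1c6∈{3,5,7}] across row 1, 7 lands solely at r1c6 ⇒ r1c6=7.
Step 7. [r3c4∈{1,3,5}] box 2 places 5 nowhere but r3c4 ⇒ r3c4=5.
Step 8. [r9c4∈{3}] nothing but 3 survives at r9c4 ⇒ r9c4=3.
Step 9. [r9c7∈{2}] r9c7 is down to just 2 ⇒ r9c7=2.
Step 10. [r6c4∈{1}] r6c4 has the single candidate 1, so r6c4=1.
Step 11. [r7c5∈{2}] nothing but 2 survives at r7c5. So r7c5=2.
Step 12. [r2c6∈{3,8}] r2c6 is the only open cell in col 6 admitting 8 ⇒ r2c6=8.
Step 13. [r7c1∈{6,7,8}] r7c1 is the only open cell in row 7 admitting 7. So r7c1=7.
Step 14. [r7c3∈{3,6,8}] row 7 places 6 nowhere but r7c3, so r7c3=6.
Step 15. [r5c3∈{9}] nothing but 9 survives at r5c3 ⇒ r5c3=9.
Step 16. [r4c2∈{8}] r4c2 is down to just 8. So r4c2=8.
Step 17. [r7c2∈{3}] r7c2 is down to just 3 ⇒ r7c2=3.
Step 18. [r6c3∈{5}] nothing but 5 survives at r6c3, so r6c3=5.
Step 19. [r7c7∈{8}] r7c7's peers cover all but 8 ⇒ r7c7=8.
Step 20. [r1c1∈{5,6}] row 1 places 6 nowhere but r1c1. So r1c1=6.
Step 21. [r1c2∈{5,9}] row 1 places 5 nowhere but r1c2, so r1c2=5.
Step 22. [r2c2∈{2,9}] r2c2 is the only open cell in col 2 admitting 9. So r2c2=9.
Step 23. [r3c3∈{2,3,8}] box 1 places 2 nowhere but r3c3. So r3c3=2.
Step 24. [r3c9∈{3}] r3c9 is down to just 3 ⇒ r3c9=3.
Step 25. [r3c1∈{1,8}] r3c1 is the only open cell in row 3 admitting 8, so r3c1=8.
Step 26. [r2c5∈{1,3}] in row 2, 3 fits only at r2c5, so r2c5=3.
Step 27. [r4c9∈{6}] only 6 remains possible at r4c9 ⇒ r4c9=6.
Step 28. [r6c8∈{2}] r6c8 is down to just 2 ⇒ r6c8=2.
Step 29. [r6c5∈{7}] r6c5's peers cover all but 7. So r6c5=7.
Step 30. [r1c3∈{3}] only 3 remains possible at r1c3, so r1c3=3.
Step 31. [r6c9∈{8}] only 8 remains possible at r6c9 ⇒ r6c9=8.
Step 32. [r8c5∈{9}] r8c5 has the single candidate 9 ⇒ r8c5=9.
Step 33. [r1c9∈{9}] r1c9 has the single candidate 9. So r1c9=9.
Step 34. [r8c9∈{4}] r8c9 is down to just 4 ⇒ r8c9=4.
Step 35. [r5c9∈{1}] only 1 remains possible at r5c9, so r5c9=1.
Step 36. [r6c6∈{3}] r6c6's peers cover all but 3 ⇒ r6c6=3.
Step 37. [r9c6∈{5}] only 5 remains possible at r9c6, so r9c6=5.
Step 38. [r8c7∈{3}] nothing but 3 survives at r8c7. So r8c7=3.
Step 39. [r9c9∈{7}] only 7 remains possible at r9c9 ⇒ r9c9=7.
Step 40. [r2c4∈{6}] nothing but 6 survives at r2c4. So r2c4=6.
Step 41. [r2c9∈{2}] nothing but 2 survives at r2c9 ⇒ r2c9=2.
Step 42. [r8c2∈{2}] r8c2 is down to just 2, so r8c2=2.
Step 43. [r9c8∈{6}] r9c8 is down to just 6, so r9c8=6.
Step 44. [r4c4∈{9}] r4c4 has the single candidate 9 ⇒ r4c4=9.
Step 45. [r2c1∈{1}] r2c1 has the single candidate 1, so r2c1=1.
Step 46. [r8c1∈{5}] r8c1 has the single candidate 5, so r8c1=5.
Step 47. [r3c5∈{1}] r3c5 is down to just 1 ⇒ r3c5=1.
Step 48. [r6c1∈{4}] r6c1 is down to just 4, so r6c1=4.
Step 49. [r8c3∈{8}] r8c3 has the single candidate 8 ⇒ r8c3=8.

Answer: 6 5 3 2 4 7 1 8 9 / 1 9 7 6 3 8 5 4 2 / 8 4 2 5 1 9 6 7 3 / 2 8 1 9 5 4 7 3 6 / 3 7 9 8 6 2 4 5 1 / 4 6 5 1 7 3 9 2 8 / 7 3 6 4 2 1 8 9 5 / 5 2 8 7 9 6 3 1 4 / 9 1 4 3 8 5 2 6 7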